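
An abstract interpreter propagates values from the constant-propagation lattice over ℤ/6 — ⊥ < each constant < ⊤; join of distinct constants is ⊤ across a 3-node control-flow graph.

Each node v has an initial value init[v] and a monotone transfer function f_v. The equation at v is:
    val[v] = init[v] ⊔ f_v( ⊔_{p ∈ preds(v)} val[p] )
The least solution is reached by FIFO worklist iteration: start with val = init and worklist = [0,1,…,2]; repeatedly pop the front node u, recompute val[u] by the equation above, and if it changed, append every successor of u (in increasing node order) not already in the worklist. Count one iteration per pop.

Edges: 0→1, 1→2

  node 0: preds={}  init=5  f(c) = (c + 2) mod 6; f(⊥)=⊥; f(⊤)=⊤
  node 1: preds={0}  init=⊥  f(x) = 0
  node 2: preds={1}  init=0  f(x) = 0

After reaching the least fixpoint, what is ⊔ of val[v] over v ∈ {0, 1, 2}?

Iteration log — 3 steps:
  step 1. node 0  ⊔preds=⊥  new=5  stable
  step 2. node 1  ⊔preds=5  new=0  old=⊥  +wl: 
  step 3. node 2  ⊔preds=0  new=0  stable

Least fixpoint reached:
  node 0: 5
  node 1: 0
  node 2: 0

⊤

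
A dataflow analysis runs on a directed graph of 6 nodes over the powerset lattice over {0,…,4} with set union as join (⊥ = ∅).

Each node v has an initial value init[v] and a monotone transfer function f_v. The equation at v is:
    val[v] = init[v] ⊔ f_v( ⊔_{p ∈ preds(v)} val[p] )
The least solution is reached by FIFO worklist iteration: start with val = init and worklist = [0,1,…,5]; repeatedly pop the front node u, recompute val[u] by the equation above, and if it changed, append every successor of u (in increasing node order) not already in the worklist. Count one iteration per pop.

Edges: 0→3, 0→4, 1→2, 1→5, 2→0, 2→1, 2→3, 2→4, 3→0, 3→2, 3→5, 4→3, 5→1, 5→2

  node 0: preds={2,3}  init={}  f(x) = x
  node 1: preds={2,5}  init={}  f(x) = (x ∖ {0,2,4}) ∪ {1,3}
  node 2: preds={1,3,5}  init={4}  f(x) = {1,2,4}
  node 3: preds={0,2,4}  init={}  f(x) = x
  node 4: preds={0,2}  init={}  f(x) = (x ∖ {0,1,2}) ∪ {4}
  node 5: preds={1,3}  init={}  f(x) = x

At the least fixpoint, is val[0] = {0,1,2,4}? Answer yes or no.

Trace (11 dequeues):
  [1] u=0 | in {4} | out {4} | prev {} | push {}
  [2] u=1 | in {4} | out {1,3} | prev {} | push {}
  [3] u=2 | in {1,3} | out {1,2,4} | prev {4} | push {0,1}
  [4] u=3 | in {1,2,4} | out {1,2,4} | prev {} | push {2}
  [5] u=4 | in {1,2,4} | out {4} | prev {} | push {3}
  [6] u=5 | in {1,2,3,4} | out {1,2,3,4} | prev {} | push {}
  [7] u=0 | in {1,2,4} | out {1,2,4} | prev {4} | push {4}
  [8] u=1 | in {1,2,3,4} | out {1,3} | ==
  [9] u=2 | in {1,2,3,4} | out {1,2,4} | ==
  [10] u=3 | in {1,2,4} | out {1,2,4} | ==
  [11] u=4 | in {1,2,4} | out {4} | ==

Converged values:
  [0] {1,2,4}
  [1] {1,3}
  [2] {1,2,4}
  [3] {1,2,4}
  [4] {4}
  [5] {1,2,3,4}

no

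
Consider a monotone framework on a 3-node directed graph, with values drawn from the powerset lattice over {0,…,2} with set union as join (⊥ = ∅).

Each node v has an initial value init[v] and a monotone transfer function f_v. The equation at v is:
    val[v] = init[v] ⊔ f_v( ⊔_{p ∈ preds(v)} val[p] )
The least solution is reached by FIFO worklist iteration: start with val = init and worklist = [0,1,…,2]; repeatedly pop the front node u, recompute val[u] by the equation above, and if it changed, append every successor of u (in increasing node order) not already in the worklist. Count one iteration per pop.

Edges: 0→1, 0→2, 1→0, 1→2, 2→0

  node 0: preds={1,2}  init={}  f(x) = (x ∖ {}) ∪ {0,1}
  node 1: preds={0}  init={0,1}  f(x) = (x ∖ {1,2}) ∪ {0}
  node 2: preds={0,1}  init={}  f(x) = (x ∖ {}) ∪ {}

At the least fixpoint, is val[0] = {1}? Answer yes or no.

Iteration log — 4 steps:
  step 1. node 0  ⊔preds={0,1}  new={0,1}  old={}  +wl: 
  step 2. node 1  ⊔preds={0,1}  new={0,1}  stable
  step 3. node 2  ⊔preds={0,1}  new={0,1}  old={}  +wl: 0
  step 4. node 0  ⊔preds={0,1}  new={0,1}  stable

Least fixpoint reached:
  node 0: {0,1}
  node 1: {0,1}
  node 2: {0,1}

no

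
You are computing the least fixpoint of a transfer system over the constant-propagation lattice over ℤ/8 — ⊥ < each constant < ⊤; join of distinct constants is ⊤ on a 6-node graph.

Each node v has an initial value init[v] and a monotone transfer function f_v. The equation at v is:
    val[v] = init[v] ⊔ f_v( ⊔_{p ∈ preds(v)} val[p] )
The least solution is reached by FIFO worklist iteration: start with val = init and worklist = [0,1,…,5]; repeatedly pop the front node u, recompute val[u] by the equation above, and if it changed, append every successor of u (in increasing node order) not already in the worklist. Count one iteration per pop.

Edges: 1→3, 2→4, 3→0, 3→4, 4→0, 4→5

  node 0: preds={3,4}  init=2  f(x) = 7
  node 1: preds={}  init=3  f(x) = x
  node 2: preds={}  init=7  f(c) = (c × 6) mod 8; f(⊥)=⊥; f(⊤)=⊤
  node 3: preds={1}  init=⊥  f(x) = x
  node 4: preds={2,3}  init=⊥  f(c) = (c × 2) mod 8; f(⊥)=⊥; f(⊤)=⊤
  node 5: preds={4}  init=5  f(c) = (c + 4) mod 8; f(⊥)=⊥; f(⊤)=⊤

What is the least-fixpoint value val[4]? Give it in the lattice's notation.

⊤

Trace (7 dequeues):
  [1] u=0 | in ⊥ | out ⊤ | prev 2 | push {}
  [2] u=1 | in ⊥ | out 3 | ==
  [3] u=2 | in ⊥ | out 7 | ==
  [4] u=3 | in 3 | out 3 | prev ⊥ | push {0}
  [5] u=4 | in ⊤ | out ⊤ | prev ⊥ | push {}
  [6] u=5 | in ⊤ | out ⊤ | prev 5 | push {}
  [7] u=0 | in ⊤ | out ⊤ | ==

Converged values:
  [0] ⊤
  [1] 3
  [2] 7
  [3] 3
  [4] ⊤
  [5] ⊤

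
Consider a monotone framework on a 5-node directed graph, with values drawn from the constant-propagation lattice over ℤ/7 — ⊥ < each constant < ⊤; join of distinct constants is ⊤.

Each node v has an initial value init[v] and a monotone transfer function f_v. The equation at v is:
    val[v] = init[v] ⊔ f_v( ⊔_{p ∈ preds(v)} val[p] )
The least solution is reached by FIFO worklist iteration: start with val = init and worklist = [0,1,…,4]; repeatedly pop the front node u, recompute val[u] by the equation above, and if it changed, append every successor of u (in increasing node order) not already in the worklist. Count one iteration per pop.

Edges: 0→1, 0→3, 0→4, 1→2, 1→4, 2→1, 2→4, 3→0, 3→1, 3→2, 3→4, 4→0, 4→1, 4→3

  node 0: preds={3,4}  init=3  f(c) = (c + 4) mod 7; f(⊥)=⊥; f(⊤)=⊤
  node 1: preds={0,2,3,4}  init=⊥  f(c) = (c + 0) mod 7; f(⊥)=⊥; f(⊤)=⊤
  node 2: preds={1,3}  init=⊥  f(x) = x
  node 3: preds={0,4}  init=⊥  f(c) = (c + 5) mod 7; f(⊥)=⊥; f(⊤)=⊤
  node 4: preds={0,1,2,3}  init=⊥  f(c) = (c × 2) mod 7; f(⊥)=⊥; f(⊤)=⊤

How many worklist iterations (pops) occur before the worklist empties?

Trace (13 dequeues):
  [1] u=0 | in ⊥ | out 3 | ==
  [2] u=1 | in 3 | out 3 | prev ⊥ | push {}
  [3] u=2 | in 3 | out 3 | prev ⊥ | push {1}
  [4] u=3 | in 3 | out 1 | prev ⊥ | push {0,2}
  [5] u=4 | in ⊤ | out ⊤ | prev ⊥ | push {3}
  [6] u=1 | in ⊤ | out ⊤ | prev 3 | push {4}
  [7] u=0 | in ⊤ | out ⊤ | prev 3 | push {1}
  [8] u=2 | in ⊤ | out ⊤ | prev 3 | push {}
  [9] u=3 | in ⊤ | out ⊤ | prev 1 | push {0,2}
  [10] u=4 | in ⊤ | out ⊤ | ==
  [11] u=1 | in ⊤ | out ⊤ | ==
  [12] u=0 | in ⊤ | out ⊤ | ==
  [13] u=2 | in ⊤ | out ⊤ | ==

Converged values:
  [0] ⊤
  [1] ⊤
  [2] ⊤
  [3] ⊤
  [4] ⊤

13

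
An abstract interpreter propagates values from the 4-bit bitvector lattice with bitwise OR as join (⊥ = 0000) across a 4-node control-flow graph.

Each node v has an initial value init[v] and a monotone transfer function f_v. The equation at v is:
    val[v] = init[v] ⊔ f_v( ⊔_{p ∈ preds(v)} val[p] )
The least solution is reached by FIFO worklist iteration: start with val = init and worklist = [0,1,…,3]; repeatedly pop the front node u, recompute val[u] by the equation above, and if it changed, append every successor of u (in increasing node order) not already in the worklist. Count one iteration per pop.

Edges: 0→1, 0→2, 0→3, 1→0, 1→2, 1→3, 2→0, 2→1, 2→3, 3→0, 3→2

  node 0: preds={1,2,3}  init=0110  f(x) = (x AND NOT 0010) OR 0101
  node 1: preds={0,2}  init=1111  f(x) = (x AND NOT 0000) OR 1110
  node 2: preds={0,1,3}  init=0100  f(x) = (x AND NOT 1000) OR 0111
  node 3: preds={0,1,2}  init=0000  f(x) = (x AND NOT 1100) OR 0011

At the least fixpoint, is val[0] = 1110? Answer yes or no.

Iteration log — 7 steps:
  step 1. node 0  ⊔preds=1111  new=1111  old=0110  +wl: 
  step 2. node 1  ⊔preds=1111  new=1111  stable
  step 3. node 2  ⊔preds=1111  new=0111  old=0100  +wl: 0,1
  step 4. node 3  ⊔preds=1111  new=0011  old=0000  +wl: 2
  step 5. node 0  ⊔preds=1111  new=1111  stable
  step 6. node 1  ⊔preds=1111  new=1111  stable
  step 7. node 2  ⊔preds=1111  new=0111  stable

Least fixpoint reached:
  node 0: 1111
  node 1: 1111
  node 2: 0111
  node 3: 0011

no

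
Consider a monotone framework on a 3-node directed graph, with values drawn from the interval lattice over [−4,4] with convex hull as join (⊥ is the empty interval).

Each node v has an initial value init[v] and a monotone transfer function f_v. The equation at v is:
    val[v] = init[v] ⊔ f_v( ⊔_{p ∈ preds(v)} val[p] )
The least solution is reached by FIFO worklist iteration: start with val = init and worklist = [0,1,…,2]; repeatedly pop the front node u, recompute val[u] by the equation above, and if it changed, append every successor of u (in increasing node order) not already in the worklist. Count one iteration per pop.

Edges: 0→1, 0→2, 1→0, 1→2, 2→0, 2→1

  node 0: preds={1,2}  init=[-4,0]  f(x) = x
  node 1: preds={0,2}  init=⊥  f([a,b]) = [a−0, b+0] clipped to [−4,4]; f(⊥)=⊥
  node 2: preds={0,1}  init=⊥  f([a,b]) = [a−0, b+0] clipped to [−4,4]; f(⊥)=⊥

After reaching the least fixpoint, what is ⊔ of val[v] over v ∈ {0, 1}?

Trace (5 dequeues):
  [1] u=0 | in ⊥ | out [-4,0] | ==
  [2] u=1 | in [-4,0] | out [-4,0] | prev ⊥ | push {0}
  [3] u=2 | in [-4,0] | out [-4,0] | prev ⊥ | push {1}
  [4] u=0 | in [-4,0] | out [-4,0] | ==
  [5] u=1 | in [-4,0] | out [-4,0] | ==

Converged values:
  [0] [-4,0]
  [1] [-4,0]
  [2] [-4,0]

[-4,0]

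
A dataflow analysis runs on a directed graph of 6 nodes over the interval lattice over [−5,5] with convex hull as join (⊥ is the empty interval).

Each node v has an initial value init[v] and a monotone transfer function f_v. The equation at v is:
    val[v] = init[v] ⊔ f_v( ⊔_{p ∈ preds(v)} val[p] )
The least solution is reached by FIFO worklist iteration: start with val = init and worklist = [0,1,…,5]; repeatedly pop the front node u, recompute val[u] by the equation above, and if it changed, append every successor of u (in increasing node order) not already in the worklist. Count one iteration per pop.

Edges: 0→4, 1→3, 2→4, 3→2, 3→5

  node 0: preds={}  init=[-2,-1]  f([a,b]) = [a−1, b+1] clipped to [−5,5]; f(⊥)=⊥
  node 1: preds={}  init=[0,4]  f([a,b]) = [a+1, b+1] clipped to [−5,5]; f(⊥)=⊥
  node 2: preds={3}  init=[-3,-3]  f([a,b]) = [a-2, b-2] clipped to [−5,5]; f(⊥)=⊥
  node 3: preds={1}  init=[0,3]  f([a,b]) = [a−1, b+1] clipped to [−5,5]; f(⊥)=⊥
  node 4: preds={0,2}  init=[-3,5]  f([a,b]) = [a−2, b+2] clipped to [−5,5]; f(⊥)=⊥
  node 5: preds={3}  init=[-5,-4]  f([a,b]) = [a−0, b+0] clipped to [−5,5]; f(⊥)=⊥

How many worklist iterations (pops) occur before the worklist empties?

8

Worklist (8 pops):
  #1 pop 0: in=⊥ → [-2,-1] (no change)
  #2 pop 1: in=⊥ → [0,4] (no change)
  #3 pop 2: in=[0,3] → [-3,1] (was [-3,-3]); enqueue []
  #4 pop 3: in=[0,4] → [-1,5] (was [0,3]); enqueue [2]
  #5 pop 4: in=[-3,1] → [-5,5] (was [-3,5]); enqueue []
  #6 pop 5: in=[-1,5] → [-5,5] (was [-5,-4]); enqueue []
  #7 pop 2: in=[-1,5] → [-3,3] (was [-3,1]); enqueue [4]
  #8 pop 4: in=[-3,3] → [-5,5] (no change)

Fixpoint:
  val[0] = [-2,-1]
  val[1] = [0,4]
  val[2] = [-3,3]
  val[3] = [-1,5]
  val[4] = [-5,5]
  val[5] = [-5,5]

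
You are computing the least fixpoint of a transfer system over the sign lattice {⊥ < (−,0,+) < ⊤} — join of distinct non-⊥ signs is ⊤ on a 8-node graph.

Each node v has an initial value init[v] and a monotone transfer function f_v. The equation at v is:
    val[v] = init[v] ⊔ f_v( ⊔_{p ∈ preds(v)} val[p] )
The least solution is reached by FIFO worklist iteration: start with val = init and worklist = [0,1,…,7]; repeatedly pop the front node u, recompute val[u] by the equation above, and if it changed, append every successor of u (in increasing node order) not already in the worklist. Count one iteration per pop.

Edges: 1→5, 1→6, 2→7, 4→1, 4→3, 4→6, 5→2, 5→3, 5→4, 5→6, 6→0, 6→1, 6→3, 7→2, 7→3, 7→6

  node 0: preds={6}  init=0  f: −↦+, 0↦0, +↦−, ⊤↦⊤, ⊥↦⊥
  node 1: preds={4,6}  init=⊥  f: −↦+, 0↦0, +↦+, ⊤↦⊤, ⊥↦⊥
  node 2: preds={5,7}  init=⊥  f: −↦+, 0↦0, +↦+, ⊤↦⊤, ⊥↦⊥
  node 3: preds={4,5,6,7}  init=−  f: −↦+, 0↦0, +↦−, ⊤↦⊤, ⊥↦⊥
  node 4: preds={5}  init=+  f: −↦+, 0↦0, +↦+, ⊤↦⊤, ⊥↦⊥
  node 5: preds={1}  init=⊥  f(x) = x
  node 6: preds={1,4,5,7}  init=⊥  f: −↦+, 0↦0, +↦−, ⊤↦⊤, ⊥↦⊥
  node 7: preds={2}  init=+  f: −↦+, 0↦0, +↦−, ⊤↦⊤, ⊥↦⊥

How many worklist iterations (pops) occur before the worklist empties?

Trace (24 dequeues):
  [1] u=0 | in ⊥ | out 0 | ==
  [2] u=1 | in + | out + | prev ⊥ | push {}
  [3] u=2 | in + | out + | prev ⊥ | push {}
  [4] u=3 | in + | out − | ==
  [5] u=4 | in ⊥ | out + | ==
  [6] u=5 | in + | out + | prev ⊥ | push {2,3,4}
  [7] u=6 | in + | out − | prev ⊥ | push {0,1}
  [8] u=7 | in + | out ⊤ | prev + | push {6}
  [9] u=2 | in ⊤ | out ⊤ | prev + | push {7}
  [10] u=3 | in ⊤ | out ⊤ | prev − | push {}
  [11] u=4 | in + | out + | ==
  [12] u=0 | in − | out ⊤ | prev 0 | push {}
  [13] u=1 | in ⊤ | out ⊤ | prev + | push {5}
  [14] u=6 | in ⊤ | out ⊤ | prev − | push {0,1,3}
  [15] u=7 | in ⊤ | out ⊤ | ==
  [16] u=5 | in ⊤ | out ⊤ | prev + | push {2,4,6}
  [17] u=0 | in ⊤ | out ⊤ | ==
  [18] u=1 | in ⊤ | out ⊤ | ==
  [19] u=3 | in ⊤ | out ⊤ | ==
  [20] u=2 | in ⊤ | out ⊤ | ==
  [21] u=4 | in ⊤ | out ⊤ | prev + | push {1,3}
  [22] u=6 | in ⊤ | out ⊤ | ==
  [23] u=1 | in ⊤ | out ⊤ | ==
  [24] u=3 | in ⊤ | out ⊤ | ==

Converged values:
  [0] ⊤
  [1] ⊤
  [2] ⊤
  [3] ⊤
  [4] ⊤
  [5] ⊤
  [6] ⊤
  [7] ⊤

24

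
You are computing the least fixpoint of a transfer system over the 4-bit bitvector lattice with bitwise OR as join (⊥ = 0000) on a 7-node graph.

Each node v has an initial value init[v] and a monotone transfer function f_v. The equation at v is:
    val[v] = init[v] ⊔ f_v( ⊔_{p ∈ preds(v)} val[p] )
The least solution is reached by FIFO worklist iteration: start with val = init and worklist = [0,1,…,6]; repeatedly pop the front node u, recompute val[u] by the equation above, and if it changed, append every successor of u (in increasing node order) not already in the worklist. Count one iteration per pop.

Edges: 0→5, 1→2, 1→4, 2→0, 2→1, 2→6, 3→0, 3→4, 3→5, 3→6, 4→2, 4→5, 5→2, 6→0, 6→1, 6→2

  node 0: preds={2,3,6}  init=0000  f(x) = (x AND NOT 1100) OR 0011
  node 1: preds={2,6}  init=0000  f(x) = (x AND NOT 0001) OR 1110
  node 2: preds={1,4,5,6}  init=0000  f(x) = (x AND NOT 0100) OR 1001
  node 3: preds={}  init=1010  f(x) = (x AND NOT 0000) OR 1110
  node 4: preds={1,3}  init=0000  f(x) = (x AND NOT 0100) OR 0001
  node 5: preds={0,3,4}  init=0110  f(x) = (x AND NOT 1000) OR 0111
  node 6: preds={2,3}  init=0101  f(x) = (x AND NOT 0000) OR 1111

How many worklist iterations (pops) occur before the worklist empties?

10

Worklist (10 pops):
  #1 pop 0: in=1111 → 0011 (was 0000); enqueue []
  #2 pop 1: in=0101 → 1110 (was 0000); enqueue []
  #3 pop 2: in=1111 → 1011 (was 0000); enqueue [0,1]
  #4 pop 3: in=0000 → 1110 (was 1010); enqueue []
  #5 pop 4: in=1110 → 1011 (was 0000); enqueue [2]
  #6 pop 5: in=1111 → 0111 (was 0110); enqueue []
  #7 pop 6: in=1111 → 1111 (was 0101); enqueue []
  #8 pop 0: in=1111 → 0011 (no change)
  #9 pop 1: in=1111 → 1110 (no change)
  #10 pop 2: in=1111 → 1011 (no change)

Fixpoint:
  val[0] = 0011
  val[1] = 1110
  val[2] = 1011
  val[3] = 1110
  val[4] = 1011
  val[5] = 0111
  val[6] = 1111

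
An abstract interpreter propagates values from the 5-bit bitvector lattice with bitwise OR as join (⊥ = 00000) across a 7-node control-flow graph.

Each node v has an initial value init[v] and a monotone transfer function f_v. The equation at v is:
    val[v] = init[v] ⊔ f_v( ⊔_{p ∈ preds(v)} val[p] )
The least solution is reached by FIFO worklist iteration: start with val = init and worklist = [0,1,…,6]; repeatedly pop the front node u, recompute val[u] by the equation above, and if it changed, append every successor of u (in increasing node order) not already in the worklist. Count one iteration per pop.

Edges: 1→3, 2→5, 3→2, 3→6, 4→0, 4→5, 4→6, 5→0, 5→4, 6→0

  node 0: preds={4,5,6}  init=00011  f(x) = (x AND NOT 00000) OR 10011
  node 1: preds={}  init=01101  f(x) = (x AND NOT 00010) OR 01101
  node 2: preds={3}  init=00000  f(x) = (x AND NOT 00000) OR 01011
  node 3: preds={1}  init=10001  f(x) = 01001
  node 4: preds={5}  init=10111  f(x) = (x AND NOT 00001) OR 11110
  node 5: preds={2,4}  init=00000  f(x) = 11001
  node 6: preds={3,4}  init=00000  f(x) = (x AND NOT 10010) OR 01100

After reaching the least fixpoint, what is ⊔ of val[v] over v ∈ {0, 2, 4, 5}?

11111

Worklist (10 pops):
  #1 pop 0: in=10111 → 10111 (was 00011); enqueue []
  #2 pop 1: in=00000 → 01101 (no change)
  #3 pop 2: in=10001 → 11011 (was 00000); enqueue []
  #4 pop 3: in=01101 → 11001 (was 10001); enqueue [2]
  #5 pop 4: in=00000 → 11111 (was 10111); enqueue [0]
  #6 pop 5: in=11111 → 11001 (was 00000); enqueue [4]
  #7 pop 6: in=11111 → 01101 (was 00000); enqueue []
  #8 pop 2: in=11001 → 11011 (no change)
  #9 pop 0: in=11111 → 11111 (was 10111); enqueue []
  #10 pop 4: in=11001 → 11111 (no change)

Fixpoint:
  val[0] = 11111
  val[1] = 01101
  val[2] = 11011
  val[3] = 11001
  val[4] = 11111
  val[5] = 11001
  val[6] = 01101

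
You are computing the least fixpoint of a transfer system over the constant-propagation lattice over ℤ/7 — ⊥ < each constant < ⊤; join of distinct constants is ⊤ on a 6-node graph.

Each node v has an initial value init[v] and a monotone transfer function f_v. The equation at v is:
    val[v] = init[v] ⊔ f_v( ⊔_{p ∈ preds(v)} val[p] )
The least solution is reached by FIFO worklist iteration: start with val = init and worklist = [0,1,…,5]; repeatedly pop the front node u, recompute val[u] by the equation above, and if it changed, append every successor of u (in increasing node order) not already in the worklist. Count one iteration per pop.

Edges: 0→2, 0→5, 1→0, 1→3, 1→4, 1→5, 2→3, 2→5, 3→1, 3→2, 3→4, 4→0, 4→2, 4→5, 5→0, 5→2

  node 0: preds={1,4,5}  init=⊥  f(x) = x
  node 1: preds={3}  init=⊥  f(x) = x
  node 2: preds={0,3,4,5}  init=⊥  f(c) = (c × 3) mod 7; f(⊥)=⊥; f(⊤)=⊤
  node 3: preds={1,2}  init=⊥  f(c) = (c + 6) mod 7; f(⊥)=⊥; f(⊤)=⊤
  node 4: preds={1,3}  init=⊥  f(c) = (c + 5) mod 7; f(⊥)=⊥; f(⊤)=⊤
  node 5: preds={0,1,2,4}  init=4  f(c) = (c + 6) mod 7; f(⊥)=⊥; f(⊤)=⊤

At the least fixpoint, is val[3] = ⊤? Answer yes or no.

yes

Trace (18 dequeues):
  [1] u=0 | in 4 | out 4 | prev ⊥ | push {}
  [2] u=1 | in ⊥ | out ⊥ | ==
  [3] u=2 | in 4 | out 5 | prev ⊥ | push {}
  [4] u=3 | in 5 | out 4 | prev ⊥ | push {1,2}
  [5] u=4 | in 4 | out 2 | prev ⊥ | push {0}
  [6] u=5 | in ⊤ | out ⊤ | prev 4 | push {}
  [7] u=1 | in 4 | out 4 | prev ⊥ | push {3,4,5}
  [8] u=2 | in ⊤ | out ⊤ | prev 5 | push {}
  [9] u=0 | in ⊤ | out ⊤ | prev 4 | push {2}
  [10] u=3 | in ⊤ | out ⊤ | prev 4 | push {1}
  [11] u=4 | in ⊤ | out ⊤ | prev 2 | push {0}
  [12] u=5 | in ⊤ | out ⊤ | ==
  [13] u=2 | in ⊤ | out ⊤ | ==
  [14] u=1 | in ⊤ | out ⊤ | prev 4 | push {3,4,5}
  [15] u=0 | in ⊤ | out ⊤ | ==
  [16] u=3 | in ⊤ | out ⊤ | ==
  [17] u=4 | in ⊤ | out ⊤ | ==
  [18] u=5 | in ⊤ | out ⊤ | ==

Converged values:
  [0] ⊤
  [1] ⊤
  [2] ⊤
  [3] ⊤
  [4] ⊤
  [5] ⊤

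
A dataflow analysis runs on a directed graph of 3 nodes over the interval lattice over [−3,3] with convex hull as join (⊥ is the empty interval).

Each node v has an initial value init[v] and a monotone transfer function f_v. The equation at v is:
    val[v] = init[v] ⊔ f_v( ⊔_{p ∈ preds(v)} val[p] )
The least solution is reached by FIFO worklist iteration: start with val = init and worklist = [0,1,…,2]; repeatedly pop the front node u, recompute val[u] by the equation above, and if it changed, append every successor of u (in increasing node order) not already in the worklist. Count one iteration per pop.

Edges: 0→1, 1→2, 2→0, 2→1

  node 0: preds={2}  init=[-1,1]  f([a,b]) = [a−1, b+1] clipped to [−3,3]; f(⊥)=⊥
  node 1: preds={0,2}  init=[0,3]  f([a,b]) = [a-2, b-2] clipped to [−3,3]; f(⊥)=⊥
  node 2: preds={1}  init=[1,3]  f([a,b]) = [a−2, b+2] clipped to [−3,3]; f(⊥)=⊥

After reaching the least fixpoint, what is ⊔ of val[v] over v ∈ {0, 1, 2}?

Iteration log — 5 steps:
  step 1. node 0  ⊔preds=[1,3]  new=[-1,3]  old=[-1,1]  +wl: 
  step 2. node 1  ⊔preds=[-1,3]  new=[-3,3]  old=[0,3]  +wl: 
  step 3. node 2  ⊔preds=[-3,3]  new=[-3,3]  old=[1,3]  +wl: 0,1
  step 4. node 0  ⊔preds=[-3,3]  new=[-3,3]  old=[-1,3]  +wl: 
  step 5. node 1  ⊔preds=[-3,3]  new=[-3,3]  stable

Least fixpoint reached:
  node 0: [-3,3]
  node 1: [-3,3]
  node 2: [-3,3]

[-3,3]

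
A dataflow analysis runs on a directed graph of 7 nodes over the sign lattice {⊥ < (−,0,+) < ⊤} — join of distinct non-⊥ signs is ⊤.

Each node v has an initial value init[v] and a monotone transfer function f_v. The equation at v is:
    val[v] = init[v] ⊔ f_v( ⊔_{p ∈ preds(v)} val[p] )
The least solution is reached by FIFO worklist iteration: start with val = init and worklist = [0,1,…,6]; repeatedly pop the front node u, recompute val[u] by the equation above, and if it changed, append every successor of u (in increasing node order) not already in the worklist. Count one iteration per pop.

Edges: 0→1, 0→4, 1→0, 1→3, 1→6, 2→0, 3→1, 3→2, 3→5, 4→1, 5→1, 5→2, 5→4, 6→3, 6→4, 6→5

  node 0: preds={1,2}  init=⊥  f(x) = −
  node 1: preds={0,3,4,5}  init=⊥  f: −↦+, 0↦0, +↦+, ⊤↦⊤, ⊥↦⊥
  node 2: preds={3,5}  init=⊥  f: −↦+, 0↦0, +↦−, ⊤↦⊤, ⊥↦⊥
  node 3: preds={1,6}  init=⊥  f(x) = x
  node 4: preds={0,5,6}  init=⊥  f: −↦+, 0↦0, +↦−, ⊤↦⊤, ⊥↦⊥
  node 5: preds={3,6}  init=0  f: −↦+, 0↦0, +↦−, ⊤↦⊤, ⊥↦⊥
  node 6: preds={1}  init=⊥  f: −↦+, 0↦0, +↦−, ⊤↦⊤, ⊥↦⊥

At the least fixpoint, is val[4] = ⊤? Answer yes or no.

yes

Worklist (14 pops):
  #1 pop 0: in=⊥ → − (was ⊥); enqueue []
  #2 pop 1: in=⊤ → ⊤ (was ⊥); enqueue [0]
  #3 pop 2: in=0 → 0 (was ⊥); enqueue []
  #4 pop 3: in=⊤ → ⊤ (was ⊥); enqueue [1,2]
  #5 pop 4: in=⊤ → ⊤ (was ⊥); enqueue []
  #6 pop 5: in=⊤ → ⊤ (was 0); enqueue [4]
  #7 pop 6: in=⊤ → ⊤ (was ⊥); enqueue [3,5]
  #8 pop 0: in=⊤ → − (no change)
  #9 pop 1: in=⊤ → ⊤ (no change)
  #10 pop 2: in=⊤ → ⊤ (was 0); enqueue [0]
  #11 pop 4: in=⊤ → ⊤ (no change)
  #12 pop 3: in=⊤ → ⊤ (no change)
  #13 pop 5: in=⊤ → ⊤ (no change)
  #14 pop 0: in=⊤ → − (no change)

Fixpoint:
  val[0] = −
  val[1] = ⊤
  val[2] = ⊤
  val[3] = ⊤
  val[4] = ⊤
  val[5] = ⊤
  val[6] = ⊤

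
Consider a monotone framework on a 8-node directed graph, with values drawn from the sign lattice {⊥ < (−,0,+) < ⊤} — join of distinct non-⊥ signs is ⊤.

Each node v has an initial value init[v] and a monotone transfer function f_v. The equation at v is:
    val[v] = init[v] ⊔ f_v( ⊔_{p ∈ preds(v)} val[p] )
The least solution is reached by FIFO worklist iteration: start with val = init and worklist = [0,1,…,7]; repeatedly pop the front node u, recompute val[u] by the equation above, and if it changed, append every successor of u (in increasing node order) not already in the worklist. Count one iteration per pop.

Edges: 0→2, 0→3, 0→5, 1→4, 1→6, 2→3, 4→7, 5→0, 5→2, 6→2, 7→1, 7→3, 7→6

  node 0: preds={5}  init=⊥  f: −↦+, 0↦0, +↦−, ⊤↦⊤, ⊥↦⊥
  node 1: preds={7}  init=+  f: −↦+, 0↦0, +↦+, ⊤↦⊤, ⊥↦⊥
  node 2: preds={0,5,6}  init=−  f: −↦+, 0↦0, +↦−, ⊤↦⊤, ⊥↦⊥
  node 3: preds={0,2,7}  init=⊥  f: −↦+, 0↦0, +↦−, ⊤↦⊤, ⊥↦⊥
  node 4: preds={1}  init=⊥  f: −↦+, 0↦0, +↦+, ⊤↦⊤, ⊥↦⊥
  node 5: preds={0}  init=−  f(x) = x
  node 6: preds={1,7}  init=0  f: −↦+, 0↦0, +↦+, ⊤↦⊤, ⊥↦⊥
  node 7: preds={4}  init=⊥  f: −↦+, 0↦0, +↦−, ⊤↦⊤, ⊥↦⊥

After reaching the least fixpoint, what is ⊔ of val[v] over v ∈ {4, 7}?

Worklist (14 pops):
  #1 pop 0: in=− → + (was ⊥); enqueue []
  #2 pop 1: in=⊥ → + (no change)
  #3 pop 2: in=⊤ → ⊤ (was −); enqueue []
  #4 pop 3: in=⊤ → ⊤ (was ⊥); enqueue []
  #5 pop 4: in=+ → + (was ⊥); enqueue []
  #6 pop 5: in=+ → ⊤ (was −); enqueue [0,2]
  #7 pop 6: in=+ → ⊤ (was 0); enqueue []
  #8 pop 7: in=+ → − (was ⊥); enqueue [1,3,6]
  #9 pop 0: in=⊤ → ⊤ (was +); enqueue [5]
  #10 pop 2: in=⊤ → ⊤ (no change)
  #11 pop 1: in=− → + (no change)
  #12 pop 3: in=⊤ → ⊤ (no change)
  #13 pop 6: in=⊤ → ⊤ (no change)
  #14 pop 5: in=⊤ → ⊤ (no change)

Fixpoint:
  val[0] = ⊤
  val[1] = +
  val[2] = ⊤
  val[3] = ⊤
  val[4] = +
  val[5] = ⊤
  val[6] = ⊤
  val[7] = −

⊤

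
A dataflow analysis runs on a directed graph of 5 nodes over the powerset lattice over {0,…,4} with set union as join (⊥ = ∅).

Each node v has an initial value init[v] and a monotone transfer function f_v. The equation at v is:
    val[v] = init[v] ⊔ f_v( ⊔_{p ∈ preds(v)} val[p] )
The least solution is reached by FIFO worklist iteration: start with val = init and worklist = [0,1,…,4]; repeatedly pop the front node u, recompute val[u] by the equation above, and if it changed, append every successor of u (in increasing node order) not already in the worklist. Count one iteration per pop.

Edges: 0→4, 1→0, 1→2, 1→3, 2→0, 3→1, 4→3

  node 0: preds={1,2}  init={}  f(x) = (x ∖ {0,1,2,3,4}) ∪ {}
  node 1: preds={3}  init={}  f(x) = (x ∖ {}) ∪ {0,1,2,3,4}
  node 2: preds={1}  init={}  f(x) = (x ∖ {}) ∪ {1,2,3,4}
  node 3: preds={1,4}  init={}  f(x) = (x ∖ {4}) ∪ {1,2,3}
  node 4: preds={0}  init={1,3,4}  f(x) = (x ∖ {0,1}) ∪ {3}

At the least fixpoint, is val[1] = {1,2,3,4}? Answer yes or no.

Worklist (7 pops):
  #1 pop 0: in={} → {} (no change)
  #2 pop 1: in={} → {0,1,2,3,4} (was {}); enqueue [0]
  #3 pop 2: in={0,1,2,3,4} → {0,1,2,3,4} (was {}); enqueue []
  #4 pop 3: in={0,1,2,3,4} → {0,1,2,3} (was {}); enqueue [1]
  #5 pop 4: in={} → {1,3,4} (no change)
  #6 pop 0: in={0,1,2,3,4} → {} (no change)
  #7 pop 1: in={0,1,2,3} → {0,1,2,3,4} (no change)

Fixpoint:
  val[0] = {}
  val[1] = {0,1,2,3,4}
  val[2] = {0,1,2,3,4}
  val[3] = {0,1,2,3}
  val[4] = {1,3,4}

no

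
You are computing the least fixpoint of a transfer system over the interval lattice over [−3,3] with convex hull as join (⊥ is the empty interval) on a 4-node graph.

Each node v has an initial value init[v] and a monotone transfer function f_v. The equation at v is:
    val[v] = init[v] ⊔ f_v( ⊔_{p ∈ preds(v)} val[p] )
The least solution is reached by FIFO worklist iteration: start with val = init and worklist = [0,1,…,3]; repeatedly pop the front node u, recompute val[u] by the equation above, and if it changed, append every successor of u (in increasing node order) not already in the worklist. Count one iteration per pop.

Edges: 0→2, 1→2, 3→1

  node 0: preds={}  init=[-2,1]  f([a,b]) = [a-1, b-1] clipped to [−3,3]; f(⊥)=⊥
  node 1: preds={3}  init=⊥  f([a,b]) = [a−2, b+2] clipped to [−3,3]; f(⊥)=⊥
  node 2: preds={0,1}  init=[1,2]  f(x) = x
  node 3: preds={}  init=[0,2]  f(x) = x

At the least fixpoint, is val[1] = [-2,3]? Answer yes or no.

yes

Iteration log — 4 steps:
  step 1. node 0  ⊔preds=⊥  new=[-2,1]  stable
  step 2. node 1  ⊔preds=[0,2]  new=[-2,3]  old=⊥  +wl: 
  step 3. node 2  ⊔preds=[-2,3]  new=[-2,3]  old=[1,2]  +wl: 
  step 4. node 3  ⊔preds=⊥  new=[0,2]  stable

Least fixpoint reached:
  node 0: [-2,1]
  node 1: [-2,3]
  node 2: [-2,3]
  node 3: [0,2]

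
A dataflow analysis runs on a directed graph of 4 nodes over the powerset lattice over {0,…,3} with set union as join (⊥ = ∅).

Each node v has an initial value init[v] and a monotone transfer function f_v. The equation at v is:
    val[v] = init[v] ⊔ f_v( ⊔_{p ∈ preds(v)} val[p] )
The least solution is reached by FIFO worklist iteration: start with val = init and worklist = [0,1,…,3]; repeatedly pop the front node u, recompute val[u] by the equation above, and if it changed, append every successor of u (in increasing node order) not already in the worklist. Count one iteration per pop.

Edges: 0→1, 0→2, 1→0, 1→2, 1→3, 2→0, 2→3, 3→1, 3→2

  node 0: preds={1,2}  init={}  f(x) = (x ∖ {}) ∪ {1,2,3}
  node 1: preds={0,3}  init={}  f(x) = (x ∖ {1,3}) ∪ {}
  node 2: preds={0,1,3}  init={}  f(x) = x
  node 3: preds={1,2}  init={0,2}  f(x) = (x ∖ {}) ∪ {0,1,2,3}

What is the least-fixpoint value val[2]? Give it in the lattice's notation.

{0,1,2,3}

Iteration log — 7 steps:
  step 1. node 0  ⊔preds={}  new={1,2,3}  old={}  +wl: 
  step 2. node 1  ⊔preds={0,1,2,3}  new={0,2}  old={}  +wl: 0
  step 3. node 2  ⊔preds={0,1,2,3}  new={0,1,2,3}  old={}  +wl: 
  step 4. node 3  ⊔preds={0,1,2,3}  new={0,1,2,3}  old={0,2}  +wl: 1,2
  step 5. node 0  ⊔preds={0,1,2,3}  new={0,1,2,3}  old={1,2,3}  +wl: 
  step 6. node 1  ⊔preds={0,1,2,3}  new={0,2}  stable
  step 7. node 2  ⊔preds={0,1,2,3}  new={0,1,2,3}  stable

Least fixpoint reached:
  node 0: {0,1,2,3}
  node 1: {0,2}
  node 2: {0,1,2,3}
  node 3: {0,1,2,3}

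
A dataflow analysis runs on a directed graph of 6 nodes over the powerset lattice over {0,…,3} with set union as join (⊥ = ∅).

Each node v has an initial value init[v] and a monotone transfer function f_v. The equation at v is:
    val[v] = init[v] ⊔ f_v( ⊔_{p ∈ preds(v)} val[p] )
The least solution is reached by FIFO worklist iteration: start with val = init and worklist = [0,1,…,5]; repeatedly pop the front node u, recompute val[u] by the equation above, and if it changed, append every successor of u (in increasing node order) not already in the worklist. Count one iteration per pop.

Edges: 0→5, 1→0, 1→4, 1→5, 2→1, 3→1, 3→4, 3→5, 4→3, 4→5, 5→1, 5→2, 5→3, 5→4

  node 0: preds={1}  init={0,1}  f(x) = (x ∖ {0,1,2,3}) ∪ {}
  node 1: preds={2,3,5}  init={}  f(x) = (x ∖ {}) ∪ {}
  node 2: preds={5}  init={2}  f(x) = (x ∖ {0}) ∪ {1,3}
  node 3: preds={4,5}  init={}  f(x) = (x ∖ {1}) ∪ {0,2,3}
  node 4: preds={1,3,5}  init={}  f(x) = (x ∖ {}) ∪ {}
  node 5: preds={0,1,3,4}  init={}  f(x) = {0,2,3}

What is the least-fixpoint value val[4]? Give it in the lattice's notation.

Iteration log — 14 steps:
  step 1. node 0  ⊔preds={}  new={0,1}  stable
  step 2. node 1  ⊔preds={2}  new={2}  old={}  +wl: 0
  step 3. node 2  ⊔preds={}  new={1,2,3}  old={2}  +wl: 1
  step 4. node 3  ⊔preds={}  new={0,2,3}  old={}  +wl: 
  step 5. node 4  ⊔preds={0,2,3}  new={0,2,3}  old={}  +wl: 3
  step 6. node 5  ⊔preds={0,1,2,3}  new={0,2,3}  old={}  +wl: 2,4
  step 7. node 0  ⊔preds={2}  new={0,1}  stable
  step 8. node 1  ⊔preds={0,1,2,3}  new={0,1,2,3}  old={2}  +wl: 0,5
  step 9. node 3  ⊔preds={0,2,3}  new={0,2,3}  stable
  step 10. node 2  ⊔preds={0,2,3}  new={1,2,3}  stable
  step 11. node 4  ⊔preds={0,1,2,3}  new={0,1,2,3}  old={0,2,3}  +wl: 3
  step 12. node 0  ⊔preds={0,1,2,3}  new={0,1}  stable
  step 13. node 5  ⊔preds={0,1,2,3}  new={0,2,3}  stable
  step 14. node 3  ⊔preds={0,1,2,3}  new={0,2,3}  stable

Least fixpoint reached:
  node 0: {0,1}
  node 1: {0,1,2,3}
  node 2: {1,2,3}
  node 3: {0,2,3}
  node 4: {0,1,2,3}
  node 5: {0,2,3}

{0,1,2,3}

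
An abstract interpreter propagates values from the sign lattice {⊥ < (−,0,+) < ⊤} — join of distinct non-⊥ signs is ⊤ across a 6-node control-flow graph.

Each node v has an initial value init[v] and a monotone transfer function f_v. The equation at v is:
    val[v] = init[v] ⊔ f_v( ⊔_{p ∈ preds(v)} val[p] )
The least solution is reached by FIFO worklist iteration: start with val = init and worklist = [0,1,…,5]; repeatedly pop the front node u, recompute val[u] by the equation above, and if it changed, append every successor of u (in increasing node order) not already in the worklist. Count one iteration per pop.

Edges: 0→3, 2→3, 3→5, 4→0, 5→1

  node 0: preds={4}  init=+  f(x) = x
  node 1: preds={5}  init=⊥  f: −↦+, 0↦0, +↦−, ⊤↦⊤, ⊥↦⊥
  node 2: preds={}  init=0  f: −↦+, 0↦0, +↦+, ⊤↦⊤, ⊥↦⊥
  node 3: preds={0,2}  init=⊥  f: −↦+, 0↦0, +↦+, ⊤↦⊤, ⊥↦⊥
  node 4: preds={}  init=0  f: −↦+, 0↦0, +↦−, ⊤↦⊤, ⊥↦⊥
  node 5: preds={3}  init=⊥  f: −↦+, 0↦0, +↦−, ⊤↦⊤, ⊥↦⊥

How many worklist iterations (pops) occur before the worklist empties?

7

Trace (7 dequeues):
  [1] u=0 | in 0 | out ⊤ | prev + | push {}
  [2] u=1 | in ⊥ | out ⊥ | ==
  [3] u=2 | in ⊥ | out 0 | ==
  [4] u=3 | in ⊤ | out ⊤ | prev ⊥ | push {}
  [5] u=4 | in ⊥ | out 0 | ==
  [6] u=5 | in ⊤ | out ⊤ | prev ⊥ | push {1}
  [7] u=1 | in ⊤ | out ⊤ | prev ⊥ | push {}

Converged values:
  [0] ⊤
  [1] ⊤
  [2] 0
  [3] ⊤
  [4] 0
  [5] ⊤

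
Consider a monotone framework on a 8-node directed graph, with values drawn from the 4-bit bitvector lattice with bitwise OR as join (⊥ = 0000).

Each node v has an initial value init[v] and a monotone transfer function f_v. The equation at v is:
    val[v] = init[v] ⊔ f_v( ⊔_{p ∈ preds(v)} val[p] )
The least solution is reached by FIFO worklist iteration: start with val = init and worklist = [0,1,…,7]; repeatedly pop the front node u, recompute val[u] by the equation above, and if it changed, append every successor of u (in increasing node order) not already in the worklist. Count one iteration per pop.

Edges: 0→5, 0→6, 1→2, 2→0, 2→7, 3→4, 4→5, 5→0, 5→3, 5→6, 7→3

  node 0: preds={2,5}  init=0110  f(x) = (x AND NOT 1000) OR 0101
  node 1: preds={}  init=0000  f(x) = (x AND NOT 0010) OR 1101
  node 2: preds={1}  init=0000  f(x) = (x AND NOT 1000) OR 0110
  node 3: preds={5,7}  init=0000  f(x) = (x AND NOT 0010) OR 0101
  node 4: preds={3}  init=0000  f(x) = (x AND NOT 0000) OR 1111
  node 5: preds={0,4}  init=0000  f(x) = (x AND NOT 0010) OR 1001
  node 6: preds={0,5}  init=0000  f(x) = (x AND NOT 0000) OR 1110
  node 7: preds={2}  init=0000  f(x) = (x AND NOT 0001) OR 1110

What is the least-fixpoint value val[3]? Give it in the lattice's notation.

1101

Trace (11 dequeues):
  [1] u=0 | in 0000 | out 0111 | prev 0110 | push {}
  [2] u=1 | in 0000 | out 1101 | prev 0000 | push {}
  [3] u=2 | in 1101 | out 0111 | prev 0000 | push {0}
  [4] u=3 | in 0000 | out 0101 | prev 0000 | push {}
  [5] u=4 | in 0101 | out 1111 | prev 0000 | push {}
  [6] u=5 | in 1111 | out 1101 | prev 0000 | push {3}
  [7] u=6 | in 1111 | out 1111 | prev 0000 | push {}
  [8] u=7 | in 0111 | out 1110 | prev 0000 | push {}
  [9] u=0 | in 1111 | out 0111 | ==
  [10] u=3 | in 1111 | out 1101 | prev 0101 | push {4}
  [11] u=4 | in 1101 | out 1111 | ==

Converged values:
  [0] 0111
  [1] 1101
  [2] 0111
  [3] 1101
  [4] 1111
  [5] 1101
  [6] 1111
  [7] 1110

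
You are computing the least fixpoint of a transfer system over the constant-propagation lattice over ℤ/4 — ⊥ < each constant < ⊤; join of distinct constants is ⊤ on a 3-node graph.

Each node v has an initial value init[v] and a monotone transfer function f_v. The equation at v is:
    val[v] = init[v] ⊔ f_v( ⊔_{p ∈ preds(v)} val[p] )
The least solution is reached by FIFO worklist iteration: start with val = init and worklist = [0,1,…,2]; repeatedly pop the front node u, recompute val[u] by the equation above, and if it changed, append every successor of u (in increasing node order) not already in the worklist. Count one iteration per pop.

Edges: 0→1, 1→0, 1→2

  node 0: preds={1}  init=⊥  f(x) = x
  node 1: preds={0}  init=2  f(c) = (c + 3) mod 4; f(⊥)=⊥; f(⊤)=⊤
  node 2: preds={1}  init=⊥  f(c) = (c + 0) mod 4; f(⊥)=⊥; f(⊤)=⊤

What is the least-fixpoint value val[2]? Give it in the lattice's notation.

⊤

Worklist (5 pops):
  #1 pop 0: in=2 → 2 (was ⊥); enqueue []
  #2 pop 1: in=2 → ⊤ (was 2); enqueue [0]
  #3 pop 2: in=⊤ → ⊤ (was ⊥); enqueue []
  #4 pop 0: in=⊤ → ⊤ (was 2); enqueue [1]
  #5 pop 1: in=⊤ → ⊤ (no change)

Fixpoint:
  val[0] = ⊤
  val[1] = ⊤
  val[2] = ⊤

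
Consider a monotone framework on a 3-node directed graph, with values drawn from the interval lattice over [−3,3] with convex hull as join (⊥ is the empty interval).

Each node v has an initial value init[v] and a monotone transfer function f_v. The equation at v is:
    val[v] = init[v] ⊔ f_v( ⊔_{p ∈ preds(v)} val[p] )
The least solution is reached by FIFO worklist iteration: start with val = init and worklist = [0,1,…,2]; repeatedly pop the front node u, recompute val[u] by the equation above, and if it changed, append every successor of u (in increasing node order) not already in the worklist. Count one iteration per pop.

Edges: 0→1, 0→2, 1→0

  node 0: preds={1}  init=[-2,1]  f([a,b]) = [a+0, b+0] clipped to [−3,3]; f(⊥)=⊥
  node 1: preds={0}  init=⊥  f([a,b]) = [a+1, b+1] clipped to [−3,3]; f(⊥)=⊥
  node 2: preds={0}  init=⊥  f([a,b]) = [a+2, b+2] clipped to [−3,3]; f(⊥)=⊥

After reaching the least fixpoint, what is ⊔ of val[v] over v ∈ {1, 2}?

[-1,3]

Trace (9 dequeues):
  [1] u=0 | in ⊥ | out [-2,1] | ==
  [2] u=1 | in [-2,1] | out [-1,2] | prev ⊥ | push {0}
  [3] u=2 | in [-2,1] | out [0,3] | prev ⊥ | push {}
  [4] u=0 | in [-1,2] | out [-2,2] | prev [-2,1] | push {1,2}
  [5] u=1 | in [-2,2] | out [-1,3] | prev [-1,2] | push {0}
  [6] u=2 | in [-2,2] | out [0,3] | ==
  [7] u=0 | in [-1,3] | out [-2,3] | prev [-2,2] | push {1,2}
  [8] u=1 | in [-2,3] | out [-1,3] | ==
  [9] u=2 | in [-2,3] | out [0,3] | ==

Converged values:
  [0] [-2,3]
  [1] [-1,3]
  [2] [0,3]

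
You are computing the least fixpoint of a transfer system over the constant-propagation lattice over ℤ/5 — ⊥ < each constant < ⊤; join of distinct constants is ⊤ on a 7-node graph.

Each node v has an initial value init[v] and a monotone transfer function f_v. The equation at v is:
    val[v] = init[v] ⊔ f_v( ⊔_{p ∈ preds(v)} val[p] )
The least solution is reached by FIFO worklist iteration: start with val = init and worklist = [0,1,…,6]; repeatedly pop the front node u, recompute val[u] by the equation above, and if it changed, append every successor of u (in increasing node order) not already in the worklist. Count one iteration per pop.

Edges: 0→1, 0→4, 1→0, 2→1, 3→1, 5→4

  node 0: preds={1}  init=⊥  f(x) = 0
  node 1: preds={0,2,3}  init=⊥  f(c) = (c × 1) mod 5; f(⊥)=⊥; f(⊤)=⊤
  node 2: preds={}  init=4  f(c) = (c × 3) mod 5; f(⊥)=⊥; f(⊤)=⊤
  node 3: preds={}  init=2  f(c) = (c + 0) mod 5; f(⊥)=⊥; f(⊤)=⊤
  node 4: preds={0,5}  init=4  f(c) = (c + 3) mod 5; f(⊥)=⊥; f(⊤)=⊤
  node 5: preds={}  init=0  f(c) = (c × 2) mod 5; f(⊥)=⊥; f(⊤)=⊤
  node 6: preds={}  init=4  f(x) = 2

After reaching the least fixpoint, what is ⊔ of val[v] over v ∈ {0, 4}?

⊤

Worklist (8 pops):
  #1 pop 0: in=⊥ → 0 (was ⊥); enqueue []
  #2 pop 1: in=⊤ → ⊤ (was ⊥); enqueue [0]
  #3 pop 2: in=⊥ → 4 (no change)
  #4 pop 3: in=⊥ → 2 (no change)
  #5 pop 4: in=0 → ⊤ (was 4); enqueue []
  #6 pop 5: in=⊥ → 0 (no change)
  #7 pop 6: in=⊥ → ⊤ (was 4); enqueue []
  #8 pop 0: in=⊤ → 0 (no change)

Fixpoint:
  val[0] = 0
  val[1] = ⊤
  val[2] = 4
  val[3] = 2
  val[4] = ⊤
  val[5] = 0
  val[6] = ⊤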